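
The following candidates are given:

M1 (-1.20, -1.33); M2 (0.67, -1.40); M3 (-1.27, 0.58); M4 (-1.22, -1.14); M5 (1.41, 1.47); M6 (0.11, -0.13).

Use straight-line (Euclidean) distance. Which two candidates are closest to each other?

Pairwise distances:
M1–M2: √((1.87)² + (-0.07)²) = √(3.49690 + 0.00490) = 1.871
M1–M3: √((-0.07)² + (1.91)²) = √(0.00490 + 3.64810) = 1.911
M1–M4: √((-0.02)² + (0.19)²) = √(0.00040 + 0.03610) = 0.191
M1–M5: √((2.61)² + (2.80)²) = √(6.81210 + 7.84000) = 3.828
M1–M6: √((1.31)² + (1.20)²) = √(1.71610 + 1.44000) = 1.777
M2–M3: √((-1.94)² + (1.98)²) = √(3.76360 + 3.92040) = 2.772
M2–M4: √((-1.89)² + (0.26)²) = √(3.57210 + 0.06760) = 1.908
M2–M5: √((0.74)² + (2.87)²) = √(0.54760 + 8.23690) = 2.964
M2–M6: √((-0.56)² + (1.27)²) = √(0.31360 + 1.61290) = 1.388
M3–M4: √((0.05)² + (-1.72)²) = √(0.00250 + 2.95840) = 1.721
M3–M5: √((2.68)² + (0.89)²) = √(7.18240 + 0.79210) = 2.824
M3–M6: √((1.38)² + (-0.71)²) = √(1.90440 + 0.50410) = 1.552
M4–M5: √((2.63)² + (2.61)²) = √(6.91690 + 6.81210) = 3.705
M4–M6: √((1.33)² + (1.01)²) = √(1.76890 + 1.02010) = 1.670
M5–M6: √((-1.30)² + (-1.60)²) = √(1.69000 + 2.56000) = 2.062
Closest pair: M1–M4 at 0.191.

M1 and M4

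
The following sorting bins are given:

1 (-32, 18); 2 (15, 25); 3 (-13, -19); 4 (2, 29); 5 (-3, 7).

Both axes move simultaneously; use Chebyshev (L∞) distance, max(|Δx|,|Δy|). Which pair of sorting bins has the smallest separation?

Pairwise distances:
2–4: 13
2–5: 18
4–5: 22
3–5: 26
1–5: 29
1–4: 34
1–3: 37
2–3: 44
1–2: 47
3–4: 48
Closest pair: 2–4 at 13.

2 and 4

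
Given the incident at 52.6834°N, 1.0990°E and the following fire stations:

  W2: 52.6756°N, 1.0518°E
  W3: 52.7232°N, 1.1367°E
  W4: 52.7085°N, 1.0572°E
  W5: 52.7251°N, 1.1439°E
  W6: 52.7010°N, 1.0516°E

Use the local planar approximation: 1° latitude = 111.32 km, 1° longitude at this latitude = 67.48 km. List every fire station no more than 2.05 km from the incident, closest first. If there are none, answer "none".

none

Distances from 52.6834°N, 1.0990°E:
W2: 3.3013 km
W3: 5.1090 km
W4: 3.9703 km
W5: 5.5433 km
W6: 3.7509 km
Threshold 2.05 km: none within range.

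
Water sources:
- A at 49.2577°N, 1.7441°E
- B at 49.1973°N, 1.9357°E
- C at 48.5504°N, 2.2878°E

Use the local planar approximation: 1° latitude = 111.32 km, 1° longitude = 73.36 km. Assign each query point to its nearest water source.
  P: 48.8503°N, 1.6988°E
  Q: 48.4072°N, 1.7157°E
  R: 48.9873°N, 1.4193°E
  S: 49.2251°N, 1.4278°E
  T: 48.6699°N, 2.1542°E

P at 48.8503°N, 1.6988°E:
  A: √((0.4074·111.32)² + (0.0453·73.36)²) = √(2056.782861 + 11.043711) = 45.4734 km
  B: √((0.3470·111.32)² + (0.2369·73.36)²) = √(1492.125474 + 302.029085) = 42.3575 km
  C: √((-0.2999·111.32)² + (0.5890·73.36)²) = √(1114.549411 + 1867.021138) = 54.6038 km
  → nearest: B (42.3575 km)
Q at 48.4072°N, 1.7157°E:
  A: √((0.8505·111.32)² + (0.0284·73.36)²) = √(8963.859303 + 4.340656) = 94.7006 km
  B: √((0.7901·111.32)² + (0.2200·73.36)²) = √(7735.894154 + 260.473777) = 89.4224 km
  C: √((0.1432·111.32)² + (0.5721·73.36)²) = √(254.116246 + 1761.418449) = 44.8947 km
  → nearest: C (44.8947 km)
R at 48.9873°N, 1.4193°E:
  A: √((0.2704·111.32)² + (0.3248·73.36)²) = √(906.065866 + 567.741560) = 38.3902 km
  B: √((0.2100·111.32)² + (0.5164·73.36)²) = √(546.493480 + 1435.129569) = 44.5154 km
  C: √((-0.4369·111.32)² + (0.8685·73.36)²) = √(2365.432093 + 4059.366757) = 80.1548 km
  → nearest: A (38.3902 km)
S at 49.2251°N, 1.4278°E:
  A: √((0.0326·111.32)² + (0.3163·73.36)²) = √(13.169873 + 538.414849) = 23.4858 km
  B: √((-0.0278·111.32)² + (0.5079·73.36)²) = √(9.577143 + 1388.273619) = 37.3878 km
  C: √((-0.6747·111.32)² + (0.8600·73.36)²) = √(5641.152179 + 3980.297628) = 98.0890 km
  → nearest: A (23.4858 km)
T at 48.6699°N, 2.1542°E:
  A: √((0.5878·111.32)² + (-0.4101·73.36)²) = √(4281.594746 + 905.103374) = 72.0187 km
  B: √((0.5274·111.32)² + (-0.2185·73.36)²) = √(3446.883827 + 256.933970) = 60.8590 km
  C: √((-0.1195·111.32)² + (0.1336·73.36)²) = √(176.962892 + 96.057562) = 16.5233 km
  → nearest: C (16.5233 km)

P→B; Q→C; R→A; S→A; T→C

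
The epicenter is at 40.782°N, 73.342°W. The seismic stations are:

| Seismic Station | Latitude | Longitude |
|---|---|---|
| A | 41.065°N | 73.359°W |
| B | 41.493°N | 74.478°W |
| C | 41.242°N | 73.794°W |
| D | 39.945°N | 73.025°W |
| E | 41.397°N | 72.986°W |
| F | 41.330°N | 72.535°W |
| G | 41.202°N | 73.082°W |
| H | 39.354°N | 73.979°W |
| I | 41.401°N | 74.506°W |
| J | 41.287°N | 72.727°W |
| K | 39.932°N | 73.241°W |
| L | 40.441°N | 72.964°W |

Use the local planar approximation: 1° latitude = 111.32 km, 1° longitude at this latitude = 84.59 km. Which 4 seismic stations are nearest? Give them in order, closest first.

A, L, G, C

Distances from 40.782°N, 73.342°W:
A: 31.536 km
B: 124.493 km
C: 63.907 km
D: 96.957 km
E: 74.792 km
F: 91.550 km
G: 51.669 km
H: 167.849 km
I: 120.179 km
J: 76.594 km
K: 95.007 km
L: 49.632 km
Sorted: A (31.536 km) < L (49.632 km) < G (51.669 km) < C (63.907 km) < E (74.792 km) < J (76.594 km) < …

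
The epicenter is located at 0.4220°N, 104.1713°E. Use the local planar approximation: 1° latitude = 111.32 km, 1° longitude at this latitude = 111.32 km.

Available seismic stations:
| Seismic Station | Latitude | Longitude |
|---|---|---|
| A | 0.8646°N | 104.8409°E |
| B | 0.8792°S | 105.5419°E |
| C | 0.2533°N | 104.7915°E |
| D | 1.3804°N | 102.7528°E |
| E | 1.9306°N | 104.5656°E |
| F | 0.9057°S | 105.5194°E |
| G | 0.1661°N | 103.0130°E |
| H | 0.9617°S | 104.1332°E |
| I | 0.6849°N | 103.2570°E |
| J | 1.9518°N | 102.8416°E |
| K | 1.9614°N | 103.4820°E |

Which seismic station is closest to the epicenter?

C

Distances from 0.4220°N, 104.1713°E:
A: 89.3518 km
B: 210.3820 km
C: 71.5492 km
D: 190.5710 km
E: 173.5788 km
F: 210.6321 km
G: 132.0512 km
H: 154.0919 km
I: 105.9039 km
J: 225.6363 km
K: 187.7611 km
Minimum: C at 71.5492 km.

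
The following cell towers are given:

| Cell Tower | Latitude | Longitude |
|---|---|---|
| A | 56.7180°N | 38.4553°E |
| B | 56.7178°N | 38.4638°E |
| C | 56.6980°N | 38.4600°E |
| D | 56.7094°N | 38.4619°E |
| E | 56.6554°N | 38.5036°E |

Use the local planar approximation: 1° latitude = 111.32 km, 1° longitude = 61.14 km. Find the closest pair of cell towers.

A and B

Pairwise distances:
A–B: √((-0.0002·111.32)² + (0.0085·61.14)²) = √(0.000496 + 0.270078) = 0.5202 km
B–D: √((-0.0084·111.32)² + (-0.0019·61.14)²) = √(0.874390 + 0.013495) = 0.9423 km
A–D: √((-0.0086·111.32)² + (0.0066·61.14)²) = √(0.916523 + 0.162832) = 1.0389 km
C–D: √((0.0114·111.32)² + (0.0019·61.14)²) = √(1.610483 + 0.013495) = 1.2744 km
B–C: √((-0.0198·111.32)² + (-0.0038·61.14)²) = √(4.858216 + 0.053978) = 2.2163 km
A–C: √((-0.0200·111.32)² + (0.0047·61.14)²) = √(4.956857 + 0.082575) = 2.2449 km
C–E: √((-0.0426·111.32)² + (0.0436·61.14)²) = √(22.488764 + 7.105978) = 5.4401 km
D–E: √((-0.0540·111.32)² + (0.0417·61.14)²) = √(36.135487 + 6.500144) = 6.5296 km
B–E: √((-0.0624·111.32)² + (0.0398·61.14)²) = √(48.252028 + 5.921299) = 7.3603 km
A–E: √((-0.0626·111.32)² + (0.0483·61.14)²) = √(48.561832 + 8.720575) = 7.5685 km
Closest pair: A–B at 0.5202 km.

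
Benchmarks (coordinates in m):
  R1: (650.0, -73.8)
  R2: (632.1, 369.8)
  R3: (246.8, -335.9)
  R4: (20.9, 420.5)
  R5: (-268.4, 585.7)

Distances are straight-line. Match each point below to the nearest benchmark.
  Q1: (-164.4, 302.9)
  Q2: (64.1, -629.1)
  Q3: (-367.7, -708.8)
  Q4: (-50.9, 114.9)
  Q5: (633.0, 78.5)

Q1→R4; Q2→R3; Q3→R3; Q4→R4; Q5→R1

Q1 at (-164.4, 302.9):
  R1: 897.3 m
  R2: 799.3 m
  R3: 759.7 m
  R4: 219.5 m
  R5: 301.3 m
  → nearest: R4 (219.5 m)
Q2 at (64.1, -629.1):
  R1: 807.2 m
  R2: 1149.1 m
  R3: 345.5 m
  R4: 1050.5 m
  R5: 1259.5 m
  → nearest: R3 (345.5 m)
Q3 at (-367.7, -708.8):
  R1: 1199.6 m
  R2: 1470.7 m
  R3: 718.8 m
  R4: 1194.3 m
  R5: 1298.3 m
  → nearest: R3 (718.8 m)
Q4 at (-50.9, 114.9):
  R1: 725.9 m
  R2: 729.0 m
  R3: 540.2 m
  R4: 313.9 m
  R5: 518.6 m
  → nearest: R4 (313.9 m)
Q5 at (633.0, 78.5):
  R1: 153.2 m
  R2: 291.3 m
  R3: 566.5 m
  R4: 701.2 m
  R5: 1034.3 m
  → nearest: R1 (153.2 m)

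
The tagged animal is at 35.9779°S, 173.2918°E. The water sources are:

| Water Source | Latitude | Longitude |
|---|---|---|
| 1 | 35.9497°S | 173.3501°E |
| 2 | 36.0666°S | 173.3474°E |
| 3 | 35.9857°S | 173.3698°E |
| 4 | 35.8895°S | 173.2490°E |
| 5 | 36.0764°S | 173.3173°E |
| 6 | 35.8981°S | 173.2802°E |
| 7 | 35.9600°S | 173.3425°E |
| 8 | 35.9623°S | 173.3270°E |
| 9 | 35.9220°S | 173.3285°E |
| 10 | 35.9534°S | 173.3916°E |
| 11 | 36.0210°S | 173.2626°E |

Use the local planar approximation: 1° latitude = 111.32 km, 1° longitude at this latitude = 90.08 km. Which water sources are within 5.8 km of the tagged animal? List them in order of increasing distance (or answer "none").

Distances from 35.9779°S, 173.2918°E:
1: 6.1184 km
2: 11.0717 km
3: 7.0797 km
4: 10.5690 km
5: 11.2030 km
6: 8.9446 km
7: 4.9828 km
8: 3.6152 km
9: 7.0464 km
10: 9.3946 km
11: 5.4716 km
Threshold 5.8 km: 8 (3.6152 km), 7 (4.9828 km), 11 (5.4716 km) are within range.

8, 7, 11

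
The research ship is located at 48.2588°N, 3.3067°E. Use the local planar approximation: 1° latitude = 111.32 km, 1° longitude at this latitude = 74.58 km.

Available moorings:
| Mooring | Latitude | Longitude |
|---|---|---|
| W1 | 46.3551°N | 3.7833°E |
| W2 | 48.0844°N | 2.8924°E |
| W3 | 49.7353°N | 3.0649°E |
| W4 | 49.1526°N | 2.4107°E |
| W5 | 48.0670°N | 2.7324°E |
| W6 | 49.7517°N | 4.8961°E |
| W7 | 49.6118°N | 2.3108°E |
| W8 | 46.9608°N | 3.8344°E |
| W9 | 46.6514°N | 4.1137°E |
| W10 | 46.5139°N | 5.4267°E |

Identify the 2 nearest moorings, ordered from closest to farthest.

W2, W5

Distances from 48.2588°N, 3.3067°E:
W1: 214.8801 km
W2: 36.4915 km
W3: 165.3503 km
W4: 119.8550 km
W5: 47.8580 km
W6: 204.1326 km
W7: 167.9340 km
W8: 149.7572 km
W9: 188.7866 km
W10: 250.4570 km
Sorted: W2 (36.4915 km) < W5 (47.8580 km) < W4 (119.8550 km) < W8 (149.7572 km) < …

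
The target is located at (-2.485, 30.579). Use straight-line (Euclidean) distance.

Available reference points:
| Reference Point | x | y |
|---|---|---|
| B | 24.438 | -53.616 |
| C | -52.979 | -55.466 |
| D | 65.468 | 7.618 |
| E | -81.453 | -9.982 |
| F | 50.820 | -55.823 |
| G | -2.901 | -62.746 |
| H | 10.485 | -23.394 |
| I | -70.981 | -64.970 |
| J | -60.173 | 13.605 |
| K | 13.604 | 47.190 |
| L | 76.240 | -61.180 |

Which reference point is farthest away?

Distances from (-2.485, 30.579):
B: 88.395
C: 99.767
D: 71.727
E: 88.776
F: 101.522
G: 93.326
H: 55.510
I: 117.564
J: 60.133
K: 23.125
L: 120.902
Maximum: L at 120.902.

L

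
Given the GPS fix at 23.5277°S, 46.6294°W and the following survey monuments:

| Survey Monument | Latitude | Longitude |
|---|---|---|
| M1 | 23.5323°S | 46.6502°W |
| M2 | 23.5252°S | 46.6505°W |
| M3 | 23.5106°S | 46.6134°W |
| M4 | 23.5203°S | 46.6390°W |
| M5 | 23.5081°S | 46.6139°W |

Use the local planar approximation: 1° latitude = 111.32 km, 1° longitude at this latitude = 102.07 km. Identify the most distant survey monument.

M5

Distances from 23.5277°S, 46.6294°W:
M1: √((-0.0046·111.32)² + (-0.0208·102.07)²) = √(0.262218 + 4.507367) = 2.1839 km
M2: √((0.0025·111.32)² + (-0.0211·102.07)²) = √(0.077451 + 4.638325) = 2.1716 km
M3: √((0.0171·111.32)² + (0.0160·102.07)²) = √(3.623586 + 2.667081) = 2.5081 km
M4: √((0.0074·111.32)² + (-0.0096·102.07)²) = √(0.678594 + 0.960149) = 1.2801 km
M5: √((0.0196·111.32)² + (0.0155·102.07)²) = √(4.760565 + 2.502993) = 2.6951 km
Maximum: M5 at 2.6951 km.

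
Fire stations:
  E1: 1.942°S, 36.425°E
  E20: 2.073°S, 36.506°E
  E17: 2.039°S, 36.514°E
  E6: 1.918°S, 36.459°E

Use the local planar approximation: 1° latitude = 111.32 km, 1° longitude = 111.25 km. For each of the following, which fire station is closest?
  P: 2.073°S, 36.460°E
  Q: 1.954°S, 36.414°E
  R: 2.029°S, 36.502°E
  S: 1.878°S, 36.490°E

P at 2.073°S, 36.460°E:
  E1: √((0.131·111.32)² + (-0.035·111.25)²) = √(212.66156 + 15.16129) = 15.094 km
  E20: √((0.000·111.32)² + (0.046·111.25)²) = √(0.00000 + 26.18881) = 5.117 km
  E17: √((0.034·111.32)² + (0.054·111.25)²) = √(14.32532 + 36.09006) = 7.100 km
  E6: √((0.155·111.32)² + (-0.001·111.25)²) = √(297.72122 + 0.01238) = 17.255 km
  → nearest: E20 (5.117 km)
Q at 1.954°S, 36.414°E:
  E1: √((0.012·111.32)² + (0.011·111.25)²) = √(1.78447 + 1.49756) = 1.812 km
  E20: √((-0.119·111.32)² + (0.092·111.25)²) = √(175.48513 + 104.75522) = 16.740 km
  E17: √((-0.085·111.32)² + (0.100·111.25)²) = √(89.53323 + 123.76563) = 14.605 km
  E6: √((0.036·111.32)² + (0.045·111.25)²) = √(16.06022 + 25.06254) = 6.413 km
  → nearest: E1 (1.812 km)
R at 2.029°S, 36.502°E:
  E1: √((0.087·111.32)² + (-0.077·111.25)²) = √(93.79613 + 73.38064) = 12.930 km
  E20: √((-0.044·111.32)² + (0.004·111.25)²) = √(23.99119 + 0.19802) = 4.918 km
  E17: √((-0.010·111.32)² + (0.012·111.25)²) = √(1.23921 + 1.78223) = 1.738 km
  E6: √((0.111·111.32)² + (-0.043·111.25)²) = √(152.68359 + 22.88426) = 13.250 km
  → nearest: E17 (1.738 km)
S at 1.878°S, 36.490°E:
  E1: √((-0.064·111.32)² + (-0.065·111.25)²) = √(50.75822 + 52.29098) = 10.151 km
  E20: √((-0.195·111.32)² + (0.016·111.25)²) = √(471.21121 + 3.16840) = 21.780 km
  E17: √((-0.161·111.32)² + (0.024·111.25)²) = √(321.21672 + 7.12890) = 18.120 km
  E6: √((-0.040·111.32)² + (-0.031·111.25)²) = √(19.82743 + 11.89388) = 5.632 km
  → nearest: E6 (5.632 km)

P→E20; Q→E1; R→E17; S→E6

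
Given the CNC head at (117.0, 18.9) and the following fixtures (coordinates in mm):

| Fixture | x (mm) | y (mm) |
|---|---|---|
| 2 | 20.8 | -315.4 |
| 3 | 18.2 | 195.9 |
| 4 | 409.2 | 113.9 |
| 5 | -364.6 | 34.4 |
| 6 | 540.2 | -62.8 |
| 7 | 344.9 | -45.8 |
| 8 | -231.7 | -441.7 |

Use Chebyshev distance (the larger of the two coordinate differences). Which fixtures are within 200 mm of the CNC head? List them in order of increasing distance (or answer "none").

3

Distances from (117.0, 18.9):
2: max(|-96.2|, |-334.3|) = 334.3 mm
3: max(|-98.8|, |177.0|) = 177.0 mm
4: max(|292.2|, |95.0|) = 292.2 mm
5: max(|-481.6|, |15.5|) = 481.6 mm
6: max(|423.2|, |-81.7|) = 423.2 mm
7: max(|227.9|, |-64.7|) = 227.9 mm
8: max(|-348.7|, |-460.6|) = 460.6 mm
Threshold 200 mm: 3 (177.0 mm) is within range.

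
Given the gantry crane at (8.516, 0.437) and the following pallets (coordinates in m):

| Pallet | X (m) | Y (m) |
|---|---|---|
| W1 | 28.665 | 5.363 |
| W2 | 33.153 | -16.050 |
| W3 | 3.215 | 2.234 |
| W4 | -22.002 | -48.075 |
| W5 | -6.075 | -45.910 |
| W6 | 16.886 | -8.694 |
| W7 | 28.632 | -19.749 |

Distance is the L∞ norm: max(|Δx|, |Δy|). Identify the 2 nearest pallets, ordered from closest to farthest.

W3, W6

Distances from (8.516, 0.437):
W1: 20.149 m
W2: 24.637 m
W3: 5.301 m
W4: 48.512 m
W5: 46.347 m
W6: 9.131 m
W7: 20.186 m
Sorted: W3 (5.301 m) < W6 (9.131 m) < W1 (20.149 m) < W7 (20.186 m) < …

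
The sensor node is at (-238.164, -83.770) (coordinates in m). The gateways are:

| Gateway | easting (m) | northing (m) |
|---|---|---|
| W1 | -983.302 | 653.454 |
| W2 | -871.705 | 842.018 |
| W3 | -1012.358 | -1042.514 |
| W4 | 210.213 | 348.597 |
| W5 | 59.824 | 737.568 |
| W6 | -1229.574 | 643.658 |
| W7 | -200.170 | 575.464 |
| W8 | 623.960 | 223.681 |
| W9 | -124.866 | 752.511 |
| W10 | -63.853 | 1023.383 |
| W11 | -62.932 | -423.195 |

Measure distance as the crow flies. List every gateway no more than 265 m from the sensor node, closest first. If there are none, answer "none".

none

Distances from (-238.164, -83.770):
W1: √((-745.138)² + (737.224)²) = √(555230.63904 + 543499.22618) = 1048.203 m
W2: √((-633.541)² + (925.788)²) = √(401374.19868 + 857083.42094) = 1121.810 m
W3: √((-774.194)² + (-958.744)²) = √(599376.34964 + 919190.05754) = 1232.301 m
W4: √((448.377)² + (432.367)²) = √(201041.93413 + 186941.22269) = 622.883 m
W5: √((297.988)² + (821.338)²) = √(88796.84814 + 674596.11024) = 873.724 m
W6: √((-991.410)² + (727.428)²) = √(982893.78810 + 529151.49518) = 1229.653 m
W7: √((37.994)² + (659.234)²) = √(1443.54404 + 434589.46676) = 660.328 m
W8: √((862.124)² + (307.451)²) = √(743257.79138 + 94526.11740) = 915.305 m
W9: √((113.298)² + (836.281)²) = √(12836.43680 + 699365.91096) = 843.921 m
W10: √((174.311)² + (1107.153)²) = √(30384.32472 + 1225787.76541) = 1120.791 m
W11: √((175.232)² + (-339.425)²) = √(30706.25382 + 115209.33063) = 381.989 m
Threshold 265 m: none within range.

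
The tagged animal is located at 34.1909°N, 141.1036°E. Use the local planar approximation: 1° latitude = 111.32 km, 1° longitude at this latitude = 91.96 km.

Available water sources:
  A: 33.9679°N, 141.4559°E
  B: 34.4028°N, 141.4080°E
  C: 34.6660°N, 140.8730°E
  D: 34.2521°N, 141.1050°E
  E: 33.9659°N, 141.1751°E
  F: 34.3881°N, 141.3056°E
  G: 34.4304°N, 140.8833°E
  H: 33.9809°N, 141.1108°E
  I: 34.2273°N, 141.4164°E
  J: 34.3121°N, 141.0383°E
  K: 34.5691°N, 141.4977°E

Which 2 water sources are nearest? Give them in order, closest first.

D, J

Distances from 34.1909°N, 141.1036°E:
A: 40.8148 km
B: 36.6062 km
C: 56.9811 km
D: 6.8140 km
E: 25.8956 km
F: 28.7571 km
G: 33.4848 km
H: 23.3866 km
I: 29.0491 km
J: 14.7680 km
K: 55.5514 km
Sorted: D (6.8140 km) < J (14.7680 km) < H (23.3866 km) < E (25.8956 km) < …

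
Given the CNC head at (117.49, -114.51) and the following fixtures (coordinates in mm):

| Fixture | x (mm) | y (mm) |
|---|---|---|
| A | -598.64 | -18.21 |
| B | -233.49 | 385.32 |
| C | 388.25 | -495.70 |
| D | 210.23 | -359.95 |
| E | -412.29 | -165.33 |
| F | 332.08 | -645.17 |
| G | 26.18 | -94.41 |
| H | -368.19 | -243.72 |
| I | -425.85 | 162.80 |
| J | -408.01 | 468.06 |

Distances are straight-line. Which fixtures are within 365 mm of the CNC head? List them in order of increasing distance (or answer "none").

Distances from (117.49, -114.51):
A: √((-716.13)² + (96.30)²) = √(512842.1769 + 9273.6900) = 722.58 mm
B: √((-350.98)² + (499.83)²) = √(123186.9604 + 249830.0289) = 610.75 mm
C: √((270.76)² + (-381.19)²) = √(73310.9776 + 145305.8161) = 467.56 mm
D: √((92.74)² + (-245.44)²) = √(8600.7076 + 60240.7936) = 262.38 mm
E: √((-529.78)² + (-50.82)²) = √(280666.8484 + 2582.6724) = 532.21 mm
F: √((214.59)² + (-530.66)²) = √(46048.8681 + 281600.0356) = 572.41 mm
G: √((-91.31)² + (20.10)²) = √(8337.5161 + 404.0100) = 93.50 mm
H: √((-485.68)² + (-129.21)²) = √(235885.0624 + 16695.2241) = 502.57 mm
I: √((-543.34)² + (277.31)²) = √(295218.3556 + 76900.8361) = 610.02 mm
J: √((-525.50)² + (582.57)²) = √(276150.2500 + 339387.8049) = 784.56 mm
Threshold 365 mm: G (93.50 mm), D (262.38 mm) are within range.

G, D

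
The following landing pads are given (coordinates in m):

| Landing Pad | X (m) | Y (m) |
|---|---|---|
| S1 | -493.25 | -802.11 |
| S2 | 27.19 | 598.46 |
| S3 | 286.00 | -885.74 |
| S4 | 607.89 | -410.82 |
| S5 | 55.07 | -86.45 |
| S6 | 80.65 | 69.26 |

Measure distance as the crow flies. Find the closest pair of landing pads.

S5 and S6

Pairwise distances:
S1–S2: 1494.14 m
S1–S3: 783.72 m
S1–S4: 1168.60 m
S1–S5: 901.57 m
S1–S6: 1043.38 m
S2–S3: 1506.60 m
S2–S4: 1164.41 m
S2–S5: 685.48 m
S2–S6: 531.89 m
S3–S4: 573.73 m
S3–S5: 831.98 m
S3–S6: 976.83 m
S4–S5: 640.96 m
S4–S6: 713.06 m
S5–S6: 157.80 m
Closest pair: S5–S6 at 157.80 m.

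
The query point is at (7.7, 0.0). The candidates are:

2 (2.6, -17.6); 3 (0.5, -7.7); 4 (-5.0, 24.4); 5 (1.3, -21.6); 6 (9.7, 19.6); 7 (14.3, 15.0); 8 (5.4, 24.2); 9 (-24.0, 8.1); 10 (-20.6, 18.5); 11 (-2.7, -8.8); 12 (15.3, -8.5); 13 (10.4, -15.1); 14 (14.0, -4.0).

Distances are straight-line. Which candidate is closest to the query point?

Distances from (7.7, 0.0):
2: √((-5.1)² + (-17.6)²) = √(26.010 + 309.760) = 18.3
3: √((-7.2)² + (-7.7)²) = √(51.840 + 59.290) = 10.5
4: √((-12.7)² + (24.4)²) = √(161.290 + 595.360) = 27.5
5: √((-6.4)² + (-21.6)²) = √(40.960 + 466.560) = 22.5
6: √((2.0)² + (19.6)²) = √(4.000 + 384.160) = 19.7
7: √((6.6)² + (15.0)²) = √(43.560 + 225.000) = 16.4
8: √((-2.3)² + (24.2)²) = √(5.290 + 585.640) = 24.3
9: √((-31.7)² + (8.1)²) = √(1004.890 + 65.610) = 32.7
10: √((-28.3)² + (18.5)²) = √(800.890 + 342.250) = 33.8
11: √((-10.4)² + (-8.8)²) = √(108.160 + 77.440) = 13.6
12: √((7.6)² + (-8.5)²) = √(57.760 + 72.250) = 11.4
13: √((2.7)² + (-15.1)²) = √(7.290 + 228.010) = 15.3
14: √((6.3)² + (-4.0)²) = √(39.690 + 16.000) = 7.5
Minimum: 14 at 7.5.

14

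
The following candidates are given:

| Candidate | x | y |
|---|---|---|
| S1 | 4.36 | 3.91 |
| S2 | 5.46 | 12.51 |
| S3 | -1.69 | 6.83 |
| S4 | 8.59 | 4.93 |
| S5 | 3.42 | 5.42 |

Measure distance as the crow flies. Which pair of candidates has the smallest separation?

S1 and S5

Pairwise distances:
S1–S5: 1.78
S1–S4: 4.35
S4–S5: 5.19
S3–S5: 5.30
S1–S3: 6.72
S2–S5: 7.38
S2–S4: 8.20
S1–S2: 8.67
S2–S3: 9.13
S3–S4: 10.45
Closest pair: S1–S5 at 1.78.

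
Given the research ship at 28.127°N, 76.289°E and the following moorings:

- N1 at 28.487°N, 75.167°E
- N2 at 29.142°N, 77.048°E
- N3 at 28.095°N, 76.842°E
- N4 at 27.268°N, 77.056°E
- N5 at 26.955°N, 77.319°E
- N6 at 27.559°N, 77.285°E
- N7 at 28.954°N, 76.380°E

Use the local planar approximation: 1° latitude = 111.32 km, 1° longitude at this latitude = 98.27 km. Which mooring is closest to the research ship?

N3

Distances from 28.127°N, 76.289°E:
N1: √((0.360·111.32)² + (-1.122·98.27)²) = √(1606.02166 + 12157.03385) = 117.316 km
N2: √((1.015·111.32)² + (0.759·98.27)²) = √(12766.69490 + 5563.21013) = 135.388 km
N3: √((-0.032·111.32)² + (0.553·98.27)²) = √(12.68955 + 2953.19534) = 54.460 km
N4: √((-0.859·111.32)² + (0.767·98.27)²) = √(9143.92643 + 5681.10270) = 121.758 km
N5: √((-1.172·111.32)² + (1.030·98.27)²) = √(17021.64853 + 10245.10377) = 165.126 km
N6: √((-0.568·111.32)² + (0.996·98.27)²) = √(3998.00255 + 9579.89147) = 116.524 km
N7: √((0.827·111.32)² + (0.091·98.27)²) = √(8475.34556 + 79.96956) = 92.495 km
Minimum: N3 at 54.460 km.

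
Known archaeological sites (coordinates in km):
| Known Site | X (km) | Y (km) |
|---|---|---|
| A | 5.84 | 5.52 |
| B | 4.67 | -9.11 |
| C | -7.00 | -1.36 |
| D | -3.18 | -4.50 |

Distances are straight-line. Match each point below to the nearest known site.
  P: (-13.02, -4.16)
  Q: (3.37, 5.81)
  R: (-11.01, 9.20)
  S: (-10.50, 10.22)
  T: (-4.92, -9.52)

P at (-13.02, -4.16):
  A: √((18.86)² + (9.68)²) = √(355.6996 + 93.7024) = 21.20 km
  B: √((17.69)² + (-4.95)²) = √(312.9361 + 24.5025) = 18.37 km
  C: √((6.02)² + (2.80)²) = √(36.2404 + 7.8400) = 6.64 km
  D: √((9.84)² + (-0.34)²) = √(96.8256 + 0.1156) = 9.85 km
  → nearest: C (6.64 km)
Q at (3.37, 5.81):
  A: √((2.47)² + (-0.29)²) = √(6.1009 + 0.0841) = 2.49 km
  B: √((1.30)² + (-14.92)²) = √(1.6900 + 222.6064) = 14.98 km
  C: √((-10.37)² + (-7.17)²) = √(107.5369 + 51.4089) = 12.61 km
  D: √((-6.55)² + (-10.31)²) = √(42.9025 + 106.2961) = 12.21 km
  → nearest: A (2.49 km)
R at (-11.01, 9.20):
  A: √((16.85)² + (-3.68)²) = √(283.9225 + 13.5424) = 17.25 km
  B: √((15.68)² + (-18.31)²) = √(245.8624 + 335.2561) = 24.11 km
  C: √((4.01)² + (-10.56)²) = √(16.0801 + 111.5136) = 11.30 km
  D: √((7.83)² + (-13.70)²) = √(61.3089 + 187.6900) = 15.78 km
  → nearest: C (11.30 km)
S at (-10.50, 10.22):
  A: √((16.34)² + (-4.70)²) = √(266.9956 + 22.0900) = 17.00 km
  B: √((15.17)² + (-19.33)²) = √(230.1289 + 373.6489) = 24.57 km
  C: √((3.50)² + (-11.58)²) = √(12.2500 + 134.0964) = 12.10 km
  D: √((7.32)² + (-14.72)²) = √(53.5824 + 216.6784) = 16.44 km
  → nearest: C (12.10 km)
T at (-4.92, -9.52):
  A: √((10.76)² + (15.04)²) = √(115.7776 + 226.2016) = 18.49 km
  B: √((9.59)² + (0.41)²) = √(91.9681 + 0.1681) = 9.60 km
  C: √((-2.08)² + (8.16)²) = √(4.3264 + 66.5856) = 8.42 km
  D: √((1.74)² + (5.02)²) = √(3.0276 + 25.2004) = 5.31 km
  → nearest: D (5.31 km)

P→C; Q→A; R→C; S→C; T→D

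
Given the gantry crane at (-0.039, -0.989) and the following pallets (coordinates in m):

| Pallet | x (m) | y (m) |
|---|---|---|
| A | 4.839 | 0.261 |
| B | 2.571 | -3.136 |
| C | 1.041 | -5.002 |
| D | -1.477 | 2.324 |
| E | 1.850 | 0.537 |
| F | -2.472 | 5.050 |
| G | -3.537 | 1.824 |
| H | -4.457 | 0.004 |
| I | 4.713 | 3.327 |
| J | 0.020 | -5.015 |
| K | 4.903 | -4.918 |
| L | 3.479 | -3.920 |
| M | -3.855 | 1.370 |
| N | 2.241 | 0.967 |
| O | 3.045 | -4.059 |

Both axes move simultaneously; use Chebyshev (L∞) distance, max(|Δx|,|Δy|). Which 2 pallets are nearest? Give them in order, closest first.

Distances from (-0.039, -0.989):
A: max(|4.878|, |1.250|) = 4.878 m
B: max(|2.610|, |-2.147|) = 2.610 m
C: max(|1.080|, |-4.013|) = 4.013 m
D: max(|-1.438|, |3.313|) = 3.313 m
E: max(|1.889|, |1.526|) = 1.889 m
F: max(|-2.433|, |6.039|) = 6.039 m
G: max(|-3.498|, |2.813|) = 3.498 m
H: max(|-4.418|, |0.993|) = 4.418 m
I: max(|4.752|, |4.316|) = 4.752 m
J: max(|0.059|, |-4.026|) = 4.026 m
K: max(|4.942|, |-3.929|) = 4.942 m
L: max(|3.518|, |-2.931|) = 3.518 m
M: max(|-3.816|, |2.359|) = 3.816 m
N: max(|2.280|, |1.956|) = 2.280 m
O: max(|3.084|, |-3.070|) = 3.084 m
Sorted: E (1.889 m) < N (2.280 m) < B (2.610 m) < O (3.084 m) < …

E, N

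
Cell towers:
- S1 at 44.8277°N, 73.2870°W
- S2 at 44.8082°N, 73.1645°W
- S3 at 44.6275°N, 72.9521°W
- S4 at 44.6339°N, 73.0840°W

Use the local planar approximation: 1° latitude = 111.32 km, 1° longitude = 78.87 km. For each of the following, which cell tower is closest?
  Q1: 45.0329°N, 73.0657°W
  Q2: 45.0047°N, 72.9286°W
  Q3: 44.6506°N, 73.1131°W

Q1→S2; Q2→S2; Q3→S4

Q1 at 45.0329°N, 73.0657°W:
  S1: √((-0.2052·111.32)² + (-0.2213·78.87)²) = √(521.796436 + 304.639707) = 28.7478 km
  S2: √((-0.2247·111.32)² + (-0.0988·78.87)²) = √(625.680385 + 60.720812) = 26.1993 km
  S3: √((-0.4054·111.32)² + (0.1136·78.87)²) = √(2036.638194 + 80.275006) = 46.0099 km
  S4: √((-0.3990·111.32)² + (-0.0183·78.87)²) = √(1972.841462 + 2.083176) = 44.4401 km
  → nearest: S2 (26.1993 km)
Q2 at 45.0047°N, 72.9286°W:
  S1: √((-0.1770·111.32)² + (-0.3584·78.87)²) = √(388.233429 + 799.023741) = 34.4566 km
  S2: √((-0.1965·111.32)² + (-0.2359·78.87)²) = √(478.488500 + 346.162137) = 28.7167 km
  S3: √((-0.3772·111.32)² + (-0.0235·78.87)²) = √(1763.152038 + 3.435258) = 42.0308 km
  S4: √((-0.3708·111.32)² + (-0.1554·78.87)²) = √(1703.828374 + 150.219292) = 43.0587 km
  → nearest: S2 (28.7167 km)
Q3 at 44.6506°N, 73.1131°W:
  S1: √((0.1771·111.32)² + (-0.1739·78.87)²) = √(388.672235 + 188.114748) = 24.0164 km
  S2: √((0.1576·111.32)² + (-0.0514·78.87)²) = √(307.793059 + 16.434251) = 18.0063 km
  S3: √((-0.0231·111.32)² + (0.1610·78.87)²) = √(6.612571 + 161.240982) = 12.9558 km
  S4: √((-0.0167·111.32)² + (0.0291·78.87)²) = √(3.456045 + 5.267562) = 2.9536 km
  → nearest: S4 (2.9536 km)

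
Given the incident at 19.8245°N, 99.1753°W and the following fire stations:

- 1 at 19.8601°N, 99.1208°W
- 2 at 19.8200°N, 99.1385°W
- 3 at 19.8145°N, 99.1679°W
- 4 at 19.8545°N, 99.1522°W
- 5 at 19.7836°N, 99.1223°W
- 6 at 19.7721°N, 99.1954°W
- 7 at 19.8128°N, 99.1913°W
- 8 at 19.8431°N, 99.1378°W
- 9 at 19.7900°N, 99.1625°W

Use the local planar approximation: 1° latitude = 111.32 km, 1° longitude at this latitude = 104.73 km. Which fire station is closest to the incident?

Distances from 19.8245°N, 99.1753°W:
1: √((0.0356·111.32)² + (0.0545·104.73)²) = √(15.705306 + 32.578810) = 6.9487 km
2: √((-0.0045·111.32)² + (0.0368·104.73)²) = √(0.250941 + 14.853809) = 3.8865 km
3: √((-0.0100·111.32)² + (0.0074·104.73)²) = √(1.239214 + 0.600628) = 1.3564 km
4: √((0.0300·111.32)² + (0.0231·104.73)²) = √(11.152928 + 5.852833) = 4.1238 km
5: √((-0.0409·111.32)² + (0.0530·104.73)²) = √(20.729700 + 30.810159) = 7.1791 km
6: √((-0.0524·111.32)² + (-0.0201·104.73)²) = √(34.025849 + 4.431332) = 6.2014 km
7: √((-0.0117·111.32)² + (-0.0160·104.73)²) = √(1.696360 + 2.807903) = 2.1223 km
8: √((0.0186·111.32)² + (0.0375·104.73)²) = √(4.287186 + 15.424274) = 4.4398 km
9: √((-0.0345·111.32)² + (0.0128·104.73)²) = √(14.749747 + 1.797058) = 4.0678 km
Minimum: 3 at 1.3564 km.

3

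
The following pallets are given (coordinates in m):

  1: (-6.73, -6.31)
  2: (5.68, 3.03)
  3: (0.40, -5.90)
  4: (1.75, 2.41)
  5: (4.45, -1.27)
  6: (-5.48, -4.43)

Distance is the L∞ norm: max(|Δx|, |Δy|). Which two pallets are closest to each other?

Pairwise distances:
1–2: 12.41 m
1–3: 7.13 m
1–4: 8.72 m
1–5: 11.18 m
1–6: 1.88 m
2–3: 8.93 m
2–4: 3.93 m
2–5: 4.30 m
2–6: 11.16 m
3–4: 8.31 m
3–5: 4.63 m
3–6: 5.88 m
4–5: 3.68 m
4–6: 7.23 m
5–6: 9.93 m
Closest pair: 1–6 at 1.88 m.

1 and 6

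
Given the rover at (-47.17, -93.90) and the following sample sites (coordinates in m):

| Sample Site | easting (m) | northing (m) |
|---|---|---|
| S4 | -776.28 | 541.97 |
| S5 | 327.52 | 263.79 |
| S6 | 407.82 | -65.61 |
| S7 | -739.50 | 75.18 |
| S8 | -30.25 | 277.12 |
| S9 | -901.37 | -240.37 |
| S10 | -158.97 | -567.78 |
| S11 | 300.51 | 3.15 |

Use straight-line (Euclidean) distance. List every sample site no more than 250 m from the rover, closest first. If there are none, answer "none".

none

Distances from (-47.17, -93.90):
S4: √((-729.11)² + (635.87)²) = √(531601.3921 + 404330.6569) = 967.44 m
S5: √((374.69)² + (357.69)²) = √(140392.5961 + 127942.1361) = 518.01 m
S6: √((454.99)² + (28.29)²) = √(207015.9001 + 800.3241) = 455.87 m
S7: √((-692.33)² + (169.08)²) = √(479320.8289 + 28588.0464) = 712.68 m
S8: √((16.92)² + (371.02)²) = √(286.2864 + 137655.8404) = 371.41 m
S9: √((-854.20)² + (-146.47)²) = √(729657.6400 + 21453.4609) = 866.67 m
S10: √((-111.80)² + (-473.88)²) = √(12499.2400 + 224562.2544) = 486.89 m
S11: √((347.68)² + (97.05)²) = √(120881.3824 + 9418.7025) = 360.97 m
Threshold 250 m: none within range.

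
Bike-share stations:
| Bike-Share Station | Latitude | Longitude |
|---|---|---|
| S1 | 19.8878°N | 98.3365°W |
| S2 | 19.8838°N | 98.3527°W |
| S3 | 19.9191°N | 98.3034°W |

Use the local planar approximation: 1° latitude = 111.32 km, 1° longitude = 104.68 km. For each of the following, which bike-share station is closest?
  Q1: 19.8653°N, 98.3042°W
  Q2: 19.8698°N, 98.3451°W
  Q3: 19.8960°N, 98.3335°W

Q1→S1; Q2→S2; Q3→S1

Q1 at 19.8653°N, 98.3042°W:
  S1: 4.2078 km
  S2: 5.4788 km
  S3: 5.9896 km
  → nearest: S1 (4.2078 km)
Q2 at 19.8698°N, 98.3451°W:
  S1: 2.1967 km
  S2: 1.7498 km
  S3: 7.0124 km
  → nearest: S2 (1.7498 km)
Q3 at 19.8960°N, 98.3335°W:
  S1: 0.9653 km
  S2: 2.4257 km
  S3: 4.0670 km
  → nearest: S1 (0.9653 km)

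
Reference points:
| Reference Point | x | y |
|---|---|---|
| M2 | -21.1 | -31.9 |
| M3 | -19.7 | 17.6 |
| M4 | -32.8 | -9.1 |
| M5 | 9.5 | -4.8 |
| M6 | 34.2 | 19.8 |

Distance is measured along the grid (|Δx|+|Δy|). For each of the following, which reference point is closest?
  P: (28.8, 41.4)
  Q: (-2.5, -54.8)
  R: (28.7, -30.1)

P→M6; Q→M2; R→M5

P at (28.8, 41.4):
  M2: 123.2
  M3: 72.3
  M4: 112.1
  M5: 65.5
  M6: 27.0
  → nearest: M6 (27.0)
Q at (-2.5, -54.8):
  M2: 41.5
  M3: 89.6
  M4: 76.0
  M5: 62.0
  M6: 111.3
  → nearest: M2 (41.5)
R at (28.7, -30.1):
  M2: 51.6
  M3: 96.1
  M4: 82.5
  M5: 44.5
  M6: 55.4
  → nearest: M5 (44.5)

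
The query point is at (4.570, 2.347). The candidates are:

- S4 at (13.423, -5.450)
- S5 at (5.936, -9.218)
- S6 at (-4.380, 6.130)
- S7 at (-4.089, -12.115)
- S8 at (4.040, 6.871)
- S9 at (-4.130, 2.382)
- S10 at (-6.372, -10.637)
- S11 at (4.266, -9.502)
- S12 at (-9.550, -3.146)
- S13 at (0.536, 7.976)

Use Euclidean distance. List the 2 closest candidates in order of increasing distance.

Distances from (4.570, 2.347):
S4: √((8.853)² + (-7.797)²) = √(78.37561 + 60.79321) = 11.797
S5: √((1.366)² + (-11.565)²) = √(1.86596 + 133.74922) = 11.645
S6: √((-8.950)² + (3.783)²) = √(80.10250 + 14.31109) = 9.717
S7: √((-8.659)² + (-14.462)²) = √(74.97828 + 209.14944) = 16.856
S8: √((-0.530)² + (4.524)²) = √(0.28090 + 20.46658) = 4.555
S9: √((-8.700)² + (0.035)²) = √(75.69000 + 0.00123) = 8.700
S10: √((-10.942)² + (-12.984)²) = √(119.72736 + 168.58426) = 16.980
S11: √((-0.304)² + (-11.849)²) = √(0.09242 + 140.39880) = 11.853
S12: √((-14.120)² + (-5.493)²) = √(199.37440 + 30.17305) = 15.151
S13: √((-4.034)² + (5.629)²) = √(16.27316 + 31.68564) = 6.925
Sorted: S8 (4.555) < S13 (6.925) < S9 (8.700) < S6 (9.717) < …

S8, S13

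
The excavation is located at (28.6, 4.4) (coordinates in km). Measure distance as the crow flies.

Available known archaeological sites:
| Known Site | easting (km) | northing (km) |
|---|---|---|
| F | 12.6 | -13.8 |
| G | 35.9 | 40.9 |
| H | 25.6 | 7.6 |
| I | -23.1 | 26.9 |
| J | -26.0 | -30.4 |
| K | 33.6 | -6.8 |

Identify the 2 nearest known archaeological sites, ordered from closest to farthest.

Distances from (28.6, 4.4):
F: √((-16.0)² + (-18.2)²) = √(256.000 + 331.240) = 24.2 km
G: √((7.3)² + (36.5)²) = √(53.290 + 1332.250) = 37.2 km
H: √((-3.0)² + (3.2)²) = √(9.000 + 10.240) = 4.4 km
I: √((-51.7)² + (22.5)²) = √(2672.890 + 506.250) = 56.4 km
J: √((-54.6)² + (-34.8)²) = √(2981.160 + 1211.040) = 64.7 km
K: √((5.0)² + (-11.2)²) = √(25.000 + 125.440) = 12.3 km
Sorted: H (4.4 km) < K (12.3 km) < F (24.2 km) < G (37.2 km) < …

H, K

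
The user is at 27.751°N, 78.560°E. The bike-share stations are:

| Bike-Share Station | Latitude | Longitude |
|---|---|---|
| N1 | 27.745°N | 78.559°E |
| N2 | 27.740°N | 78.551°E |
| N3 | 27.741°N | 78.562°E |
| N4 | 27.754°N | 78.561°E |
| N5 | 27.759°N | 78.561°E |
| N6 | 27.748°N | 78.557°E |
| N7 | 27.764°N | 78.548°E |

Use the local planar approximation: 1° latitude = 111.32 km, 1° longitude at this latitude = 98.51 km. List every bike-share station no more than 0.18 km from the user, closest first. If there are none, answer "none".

Distances from 27.751°N, 78.560°E:
N1: 0.675 km
N2: 1.512 km
N3: 1.131 km
N4: 0.348 km
N5: 0.896 km
N6: 0.446 km
N7: 1.869 km
Threshold 0.18 km: none within range.

none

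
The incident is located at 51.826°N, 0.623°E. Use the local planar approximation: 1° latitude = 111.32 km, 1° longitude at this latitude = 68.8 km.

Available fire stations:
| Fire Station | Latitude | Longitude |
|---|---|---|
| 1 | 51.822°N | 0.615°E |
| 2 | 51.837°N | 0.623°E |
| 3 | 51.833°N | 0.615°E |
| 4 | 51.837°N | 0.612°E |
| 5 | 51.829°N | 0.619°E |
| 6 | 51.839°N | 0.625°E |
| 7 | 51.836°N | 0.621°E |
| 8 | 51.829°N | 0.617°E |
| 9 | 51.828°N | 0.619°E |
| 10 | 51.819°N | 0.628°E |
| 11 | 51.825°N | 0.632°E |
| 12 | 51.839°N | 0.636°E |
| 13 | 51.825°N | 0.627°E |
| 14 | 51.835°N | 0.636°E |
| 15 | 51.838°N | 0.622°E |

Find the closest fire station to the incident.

Distances from 51.826°N, 0.623°E:
1: 0.708 km
2: 1.225 km
3: 0.954 km
4: 1.440 km
5: 0.433 km
6: 1.454 km
7: 1.122 km
8: 0.531 km
9: 0.354 km
10: 0.852 km
11: 0.629 km
12: 1.701 km
13: 0.297 km
14: 1.343 km
15: 1.338 km
Minimum: 13 at 0.297 km.

13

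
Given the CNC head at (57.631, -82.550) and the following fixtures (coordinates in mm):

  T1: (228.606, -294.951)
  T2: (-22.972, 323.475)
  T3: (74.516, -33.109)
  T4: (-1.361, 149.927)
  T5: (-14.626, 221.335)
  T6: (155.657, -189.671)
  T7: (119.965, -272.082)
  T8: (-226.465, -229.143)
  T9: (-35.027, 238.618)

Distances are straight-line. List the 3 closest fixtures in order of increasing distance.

T3, T6, T7

Distances from (57.631, -82.550):
T1: 272.666 mm
T2: 413.948 mm
T3: 52.245 mm
T4: 239.845 mm
T5: 312.357 mm
T6: 145.203 mm
T7: 199.519 mm
T8: 319.687 mm
T9: 334.267 mm
Sorted: T3 (52.245 mm) < T6 (145.203 mm) < T7 (199.519 mm) < T4 (239.845 mm) < T1 (272.666 mm) < …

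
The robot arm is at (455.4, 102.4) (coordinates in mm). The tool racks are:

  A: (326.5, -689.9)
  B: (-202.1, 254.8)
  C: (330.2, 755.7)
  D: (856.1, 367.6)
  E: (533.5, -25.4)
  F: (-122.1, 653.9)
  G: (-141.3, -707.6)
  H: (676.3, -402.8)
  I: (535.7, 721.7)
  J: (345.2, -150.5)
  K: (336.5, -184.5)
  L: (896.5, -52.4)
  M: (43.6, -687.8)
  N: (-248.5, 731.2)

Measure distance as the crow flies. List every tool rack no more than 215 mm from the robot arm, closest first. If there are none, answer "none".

E

Distances from (455.4, 102.4):
A: √((-128.9)² + (-792.3)²) = √(16615.210 + 627739.290) = 802.7 mm
B: √((-657.5)² + (152.4)²) = √(432306.250 + 23225.760) = 674.9 mm
C: √((-125.2)² + (653.3)²) = √(15675.040 + 426800.890) = 665.2 mm
D: √((400.7)² + (265.2)²) = √(160560.490 + 70331.040) = 480.5 mm
E: √((78.1)² + (-127.8)²) = √(6099.610 + 16332.840) = 149.8 mm
F: √((-577.5)² + (551.5)²) = √(333506.250 + 304152.250) = 798.5 mm
G: √((-596.7)² + (-810.0)²) = √(356050.890 + 656100.000) = 1006.1 mm
H: √((220.9)² + (-505.2)²) = √(48796.810 + 255227.040) = 551.4 mm
I: √((80.3)² + (619.3)²) = √(6448.090 + 383532.490) = 624.5 mm
J: √((-110.2)² + (-252.9)²) = √(12144.040 + 63958.410) = 275.9 mm
K: √((-118.9)² + (-286.9)²) = √(14137.210 + 82311.610) = 310.6 mm
L: √((441.1)² + (-154.8)²) = √(194569.210 + 23963.040) = 467.5 mm
M: √((-411.8)² + (-790.2)²) = √(169579.240 + 624416.040) = 891.1 mm
N: √((-703.9)² + (628.8)²) = √(495475.210 + 395389.440) = 943.9 mm
Threshold 215 mm: E (149.8 mm) is within range.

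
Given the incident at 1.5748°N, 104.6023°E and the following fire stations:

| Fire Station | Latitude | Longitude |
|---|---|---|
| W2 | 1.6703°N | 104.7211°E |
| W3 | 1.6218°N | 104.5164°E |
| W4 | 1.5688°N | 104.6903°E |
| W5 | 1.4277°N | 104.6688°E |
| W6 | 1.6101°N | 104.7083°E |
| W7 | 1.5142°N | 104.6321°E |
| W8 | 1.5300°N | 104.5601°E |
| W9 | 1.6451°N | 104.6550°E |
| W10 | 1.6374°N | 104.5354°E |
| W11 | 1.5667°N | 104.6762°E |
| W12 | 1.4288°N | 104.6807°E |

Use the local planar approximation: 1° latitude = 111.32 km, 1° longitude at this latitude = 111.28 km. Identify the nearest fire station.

W8

Distances from 1.5748°N, 104.6023°E:
W2: 16.9644 km
W3: 10.8971 km
W4: 9.8154 km
W5: 17.9696 km
W6: 12.4330 km
W7: 7.5170 km
W8: 6.8501 km
W9: 9.7793 km
W10: 10.1973 km
W11: 8.2729 km
W12: 18.4463 km
Minimum: W8 at 6.8501 km.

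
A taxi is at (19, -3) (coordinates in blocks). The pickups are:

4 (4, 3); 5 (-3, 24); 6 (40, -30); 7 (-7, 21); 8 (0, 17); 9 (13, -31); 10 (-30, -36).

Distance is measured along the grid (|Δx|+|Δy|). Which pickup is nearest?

4

Distances from (19, -3):
4: 21 blocks
5: 49 blocks
6: 48 blocks
7: 50 blocks
8: 39 blocks
9: 34 blocks
10: 82 blocks
Minimum: 4 at 21 blocks.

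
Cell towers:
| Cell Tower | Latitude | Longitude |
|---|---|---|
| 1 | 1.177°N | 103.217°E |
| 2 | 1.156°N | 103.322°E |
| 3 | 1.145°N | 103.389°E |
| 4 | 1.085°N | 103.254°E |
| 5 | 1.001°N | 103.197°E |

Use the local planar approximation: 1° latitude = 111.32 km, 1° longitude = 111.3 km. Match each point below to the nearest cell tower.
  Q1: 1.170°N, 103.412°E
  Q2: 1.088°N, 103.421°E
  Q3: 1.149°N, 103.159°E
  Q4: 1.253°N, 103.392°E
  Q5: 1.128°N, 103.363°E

Q1 at 1.170°N, 103.412°E:
  1: 21.717 km
  2: 10.138 km
  3: 3.781 km
  4: 19.969 km
  5: 30.439 km
  → nearest: 3 (3.781 km)
Q2 at 1.088°N, 103.421°E:
  1: 24.773 km
  2: 13.368 km
  3: 7.276 km
  4: 18.590 km
  5: 26.746 km
  → nearest: 3 (7.276 km)
Q3 at 1.149°N, 103.159°E:
  1: 7.169 km
  2: 18.159 km
  3: 25.603 km
  4: 12.750 km
  5: 17.010 km
  → nearest: 1 (7.169 km)
Q4 at 1.253°N, 103.392°E:
  1: 21.236 km
  2: 13.315 km
  3: 12.027 km
  4: 24.201 km
  5: 35.468 km
  → nearest: 3 (12.027 km)
Q5 at 1.128°N, 103.363°E:
  1: 17.141 km
  2: 5.526 km
  3: 3.458 km
  4: 13.042 km
  5: 23.264 km
  → nearest: 3 (3.458 km)

Q1→3; Q2→3; Q3→1; Q4→3; Q5→3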